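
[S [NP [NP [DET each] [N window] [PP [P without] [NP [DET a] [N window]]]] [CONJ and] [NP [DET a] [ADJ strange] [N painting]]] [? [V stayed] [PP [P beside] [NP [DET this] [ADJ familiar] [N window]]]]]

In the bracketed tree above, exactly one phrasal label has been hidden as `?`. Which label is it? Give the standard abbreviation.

VP

The `?` node immediately contains: V 'stayed', PP. That is the internal structure of a verb phrase, so the label is VP.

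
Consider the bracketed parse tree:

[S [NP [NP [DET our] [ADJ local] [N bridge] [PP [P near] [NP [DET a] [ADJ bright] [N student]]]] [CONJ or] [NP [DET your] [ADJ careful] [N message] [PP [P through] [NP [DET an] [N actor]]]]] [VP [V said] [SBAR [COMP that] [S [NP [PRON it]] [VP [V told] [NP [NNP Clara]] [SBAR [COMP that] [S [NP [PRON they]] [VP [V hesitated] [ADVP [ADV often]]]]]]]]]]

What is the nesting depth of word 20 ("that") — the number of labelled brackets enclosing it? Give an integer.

Counting open brackets not yet closed at "that": [S [VP [SBAR [S [VP [SBAR [COMP = 7.

7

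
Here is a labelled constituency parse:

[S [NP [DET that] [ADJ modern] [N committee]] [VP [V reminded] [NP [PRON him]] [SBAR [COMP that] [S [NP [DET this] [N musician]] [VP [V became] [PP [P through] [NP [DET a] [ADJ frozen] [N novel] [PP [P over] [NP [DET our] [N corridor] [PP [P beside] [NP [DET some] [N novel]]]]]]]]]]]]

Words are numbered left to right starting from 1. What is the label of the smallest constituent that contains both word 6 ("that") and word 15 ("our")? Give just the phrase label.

SBAR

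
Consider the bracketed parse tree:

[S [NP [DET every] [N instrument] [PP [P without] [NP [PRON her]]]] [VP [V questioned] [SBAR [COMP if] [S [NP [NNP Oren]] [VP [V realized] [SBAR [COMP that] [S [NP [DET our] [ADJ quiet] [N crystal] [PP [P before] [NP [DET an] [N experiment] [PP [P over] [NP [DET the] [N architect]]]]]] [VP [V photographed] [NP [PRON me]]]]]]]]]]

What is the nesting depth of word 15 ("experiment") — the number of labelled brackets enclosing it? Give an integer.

11

Counting open brackets not yet closed at "experiment": [S [VP [SBAR [S [VP [SBAR [S [NP [PP [NP [N = 11.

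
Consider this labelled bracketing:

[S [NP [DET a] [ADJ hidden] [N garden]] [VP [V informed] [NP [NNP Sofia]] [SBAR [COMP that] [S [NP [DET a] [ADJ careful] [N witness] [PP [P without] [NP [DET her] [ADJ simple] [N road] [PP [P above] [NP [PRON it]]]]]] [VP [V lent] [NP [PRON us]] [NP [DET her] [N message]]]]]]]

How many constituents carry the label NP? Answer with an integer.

Scanning left to right, an opening `[NP` appears at word positions 1, 5, 7, 11, 15, 17, 18 — 7 in total.

7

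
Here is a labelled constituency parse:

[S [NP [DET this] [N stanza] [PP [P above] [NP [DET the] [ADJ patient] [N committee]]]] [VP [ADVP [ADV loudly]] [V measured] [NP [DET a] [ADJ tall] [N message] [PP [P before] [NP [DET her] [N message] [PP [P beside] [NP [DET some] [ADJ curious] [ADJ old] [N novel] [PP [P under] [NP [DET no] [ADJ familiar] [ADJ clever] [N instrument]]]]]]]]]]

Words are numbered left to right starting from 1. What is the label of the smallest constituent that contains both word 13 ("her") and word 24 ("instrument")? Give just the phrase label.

NP

The smallest bracket enclosing both words is [NP her message beside some curious old novel under no familiar clever instrument], so the label is NP.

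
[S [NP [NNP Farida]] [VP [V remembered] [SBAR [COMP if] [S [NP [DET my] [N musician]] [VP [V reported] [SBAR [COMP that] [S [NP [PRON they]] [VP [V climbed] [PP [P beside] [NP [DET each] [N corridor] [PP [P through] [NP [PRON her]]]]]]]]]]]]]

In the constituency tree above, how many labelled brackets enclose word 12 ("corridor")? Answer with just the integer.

11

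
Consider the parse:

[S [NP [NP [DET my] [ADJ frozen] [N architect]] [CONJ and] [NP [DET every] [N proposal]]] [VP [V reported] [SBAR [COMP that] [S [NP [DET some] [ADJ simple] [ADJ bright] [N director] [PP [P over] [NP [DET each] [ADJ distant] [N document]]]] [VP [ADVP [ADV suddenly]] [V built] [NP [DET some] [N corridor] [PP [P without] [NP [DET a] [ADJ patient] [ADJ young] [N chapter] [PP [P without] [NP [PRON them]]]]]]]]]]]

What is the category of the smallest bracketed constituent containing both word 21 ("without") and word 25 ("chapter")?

PP

Both words fall inside [PP without a patient young chapter without them] (words 21–27), and no smaller constituent contains them both. Label: PP.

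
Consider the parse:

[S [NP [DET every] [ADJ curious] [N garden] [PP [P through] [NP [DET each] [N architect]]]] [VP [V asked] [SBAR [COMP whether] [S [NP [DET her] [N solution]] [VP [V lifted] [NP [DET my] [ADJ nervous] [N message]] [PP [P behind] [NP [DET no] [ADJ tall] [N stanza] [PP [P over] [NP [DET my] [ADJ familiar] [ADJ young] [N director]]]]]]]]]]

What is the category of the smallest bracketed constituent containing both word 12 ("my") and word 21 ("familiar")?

VP

Word 12 lies under S → VP → SBAR → S → VP → NP → DET; word 21 lies under S → VP → SBAR → S → VP → PP → NP → PP → NP → ADJ. The lowest shared node is the VP.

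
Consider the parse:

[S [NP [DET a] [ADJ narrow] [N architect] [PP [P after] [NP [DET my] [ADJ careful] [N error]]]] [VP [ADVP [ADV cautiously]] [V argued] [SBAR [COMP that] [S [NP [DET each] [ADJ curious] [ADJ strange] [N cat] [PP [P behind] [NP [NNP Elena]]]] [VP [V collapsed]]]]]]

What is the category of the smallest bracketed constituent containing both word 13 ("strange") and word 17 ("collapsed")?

S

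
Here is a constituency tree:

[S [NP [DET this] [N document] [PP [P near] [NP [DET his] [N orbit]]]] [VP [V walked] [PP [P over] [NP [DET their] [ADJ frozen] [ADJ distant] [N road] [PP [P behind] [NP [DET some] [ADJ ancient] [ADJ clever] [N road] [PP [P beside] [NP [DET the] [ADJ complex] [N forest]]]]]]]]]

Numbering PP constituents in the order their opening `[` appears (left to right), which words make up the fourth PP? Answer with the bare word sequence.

beside the complex forest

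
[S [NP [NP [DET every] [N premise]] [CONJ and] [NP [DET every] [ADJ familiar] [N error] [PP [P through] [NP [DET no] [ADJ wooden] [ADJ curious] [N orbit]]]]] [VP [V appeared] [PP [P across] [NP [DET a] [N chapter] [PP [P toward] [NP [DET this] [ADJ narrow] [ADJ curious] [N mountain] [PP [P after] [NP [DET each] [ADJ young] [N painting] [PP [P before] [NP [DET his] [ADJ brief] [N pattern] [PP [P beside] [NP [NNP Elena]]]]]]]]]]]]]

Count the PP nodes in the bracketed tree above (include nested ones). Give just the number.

6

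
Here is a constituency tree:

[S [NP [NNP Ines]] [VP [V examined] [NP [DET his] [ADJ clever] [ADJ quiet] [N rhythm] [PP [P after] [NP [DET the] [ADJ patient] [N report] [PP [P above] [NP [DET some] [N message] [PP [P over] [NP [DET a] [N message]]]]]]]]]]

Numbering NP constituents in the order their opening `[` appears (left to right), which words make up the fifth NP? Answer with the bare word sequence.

a message

The NP opening brackets appear, in order, over: "Ines"; "his clever quiet rhythm after the patient report above some message over a message"; "the patient report above some message over a message"; "some message over a message"; "a message". The fifth one spans "a message".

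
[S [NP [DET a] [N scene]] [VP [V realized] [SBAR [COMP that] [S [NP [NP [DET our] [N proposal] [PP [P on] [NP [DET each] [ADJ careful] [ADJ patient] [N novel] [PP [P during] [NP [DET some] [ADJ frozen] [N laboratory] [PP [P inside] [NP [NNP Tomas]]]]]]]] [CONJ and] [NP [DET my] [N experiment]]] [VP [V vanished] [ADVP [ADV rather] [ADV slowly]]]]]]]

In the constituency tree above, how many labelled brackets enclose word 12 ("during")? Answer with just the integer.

10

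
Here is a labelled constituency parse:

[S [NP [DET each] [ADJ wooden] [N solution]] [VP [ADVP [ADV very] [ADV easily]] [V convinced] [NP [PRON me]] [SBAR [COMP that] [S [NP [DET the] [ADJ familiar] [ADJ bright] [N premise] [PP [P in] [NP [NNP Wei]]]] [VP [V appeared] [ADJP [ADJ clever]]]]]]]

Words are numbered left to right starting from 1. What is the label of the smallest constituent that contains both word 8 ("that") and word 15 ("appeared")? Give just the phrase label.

SBAR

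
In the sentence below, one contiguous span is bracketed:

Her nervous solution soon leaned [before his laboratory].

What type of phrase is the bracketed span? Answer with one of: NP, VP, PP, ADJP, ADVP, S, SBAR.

PP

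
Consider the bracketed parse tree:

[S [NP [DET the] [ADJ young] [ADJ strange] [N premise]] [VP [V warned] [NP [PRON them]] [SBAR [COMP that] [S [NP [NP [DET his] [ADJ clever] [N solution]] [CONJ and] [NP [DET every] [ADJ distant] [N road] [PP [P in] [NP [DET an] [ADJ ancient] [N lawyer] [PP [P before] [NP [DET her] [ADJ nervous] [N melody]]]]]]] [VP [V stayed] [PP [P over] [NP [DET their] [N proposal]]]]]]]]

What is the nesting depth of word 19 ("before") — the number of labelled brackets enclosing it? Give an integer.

10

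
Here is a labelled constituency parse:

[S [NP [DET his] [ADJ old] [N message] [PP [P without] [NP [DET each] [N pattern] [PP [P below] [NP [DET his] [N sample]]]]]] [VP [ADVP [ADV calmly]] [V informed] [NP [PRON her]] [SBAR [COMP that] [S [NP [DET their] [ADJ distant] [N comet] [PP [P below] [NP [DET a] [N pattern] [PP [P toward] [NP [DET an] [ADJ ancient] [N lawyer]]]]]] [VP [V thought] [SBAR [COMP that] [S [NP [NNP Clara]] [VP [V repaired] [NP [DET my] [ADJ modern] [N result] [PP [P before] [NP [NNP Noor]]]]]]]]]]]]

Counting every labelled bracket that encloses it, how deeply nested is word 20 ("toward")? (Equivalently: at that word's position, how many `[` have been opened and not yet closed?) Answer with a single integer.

9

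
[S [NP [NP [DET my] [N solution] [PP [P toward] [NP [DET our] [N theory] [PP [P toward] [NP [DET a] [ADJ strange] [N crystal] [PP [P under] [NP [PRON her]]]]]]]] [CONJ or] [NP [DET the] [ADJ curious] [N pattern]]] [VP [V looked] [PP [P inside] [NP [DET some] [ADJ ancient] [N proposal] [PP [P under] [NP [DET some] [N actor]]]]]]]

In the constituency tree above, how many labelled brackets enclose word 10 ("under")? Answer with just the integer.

9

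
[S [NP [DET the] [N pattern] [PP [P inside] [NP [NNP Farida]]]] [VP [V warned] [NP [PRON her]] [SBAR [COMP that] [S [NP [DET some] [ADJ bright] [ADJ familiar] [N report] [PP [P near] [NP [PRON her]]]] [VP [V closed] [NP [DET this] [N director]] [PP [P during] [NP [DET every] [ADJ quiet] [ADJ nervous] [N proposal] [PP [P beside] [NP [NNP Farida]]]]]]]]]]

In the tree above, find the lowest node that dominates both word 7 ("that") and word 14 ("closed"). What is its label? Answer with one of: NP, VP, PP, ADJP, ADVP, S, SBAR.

Both words fall inside [SBAR that some bright familiar report near her closed this director during every quiet nervous proposal beside Farida] (words 7–23), and no smaller constituent contains them both. Label: SBAR.

SBAR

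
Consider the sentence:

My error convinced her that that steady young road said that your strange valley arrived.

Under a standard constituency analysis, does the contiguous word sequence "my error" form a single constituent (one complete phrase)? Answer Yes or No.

These words form the whole noun phrase headed by "error", so yes — one constituent.

Yes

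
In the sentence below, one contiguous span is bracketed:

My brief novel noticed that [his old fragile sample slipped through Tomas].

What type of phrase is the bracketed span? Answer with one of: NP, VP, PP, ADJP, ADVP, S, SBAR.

S

"slipped" is the head of the bracketed span, so the span is a clause: S.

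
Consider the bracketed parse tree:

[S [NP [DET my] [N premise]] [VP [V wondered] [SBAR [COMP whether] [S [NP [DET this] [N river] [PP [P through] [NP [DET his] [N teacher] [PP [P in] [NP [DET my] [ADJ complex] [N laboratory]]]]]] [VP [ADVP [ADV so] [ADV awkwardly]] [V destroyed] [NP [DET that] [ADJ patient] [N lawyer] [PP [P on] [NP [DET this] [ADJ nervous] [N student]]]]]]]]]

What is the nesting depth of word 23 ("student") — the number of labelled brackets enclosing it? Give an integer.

Path from the root down to the word: S → VP → SBAR → S → VP → NP → PP → NP → N. That is 9 enclosing brackets.

9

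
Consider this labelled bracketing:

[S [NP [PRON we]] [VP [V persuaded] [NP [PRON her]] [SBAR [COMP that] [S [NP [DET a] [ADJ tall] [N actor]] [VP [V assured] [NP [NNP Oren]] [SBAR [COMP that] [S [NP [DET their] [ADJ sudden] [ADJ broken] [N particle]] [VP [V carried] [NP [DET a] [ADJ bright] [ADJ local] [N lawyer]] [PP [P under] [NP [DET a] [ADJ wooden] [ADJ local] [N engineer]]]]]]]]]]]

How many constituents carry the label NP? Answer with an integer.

7

Listing each NP by its span: [NP we]; [NP her]; [NP a tall actor]; [NP Oren]; [NP their sudden broken particle]; [NP a bright local lawyer] … — that makes 7.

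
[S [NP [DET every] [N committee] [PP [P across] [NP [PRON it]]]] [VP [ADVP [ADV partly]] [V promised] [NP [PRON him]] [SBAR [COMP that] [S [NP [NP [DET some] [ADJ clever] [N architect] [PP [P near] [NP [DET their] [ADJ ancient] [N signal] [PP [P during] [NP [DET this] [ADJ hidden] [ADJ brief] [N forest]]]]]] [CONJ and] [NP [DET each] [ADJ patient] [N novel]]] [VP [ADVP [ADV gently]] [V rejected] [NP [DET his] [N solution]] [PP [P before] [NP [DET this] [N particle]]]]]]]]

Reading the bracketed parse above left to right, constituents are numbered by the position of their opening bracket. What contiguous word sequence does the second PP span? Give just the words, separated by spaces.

near their ancient signal during this hidden brief forest

The PP opening brackets appear, in order, over: "across it"; "near their ancient signal during this hidden brief forest"; "during this hidden brief forest"; "before this particle". The second one spans "near their ancient signal during this hidden brief forest".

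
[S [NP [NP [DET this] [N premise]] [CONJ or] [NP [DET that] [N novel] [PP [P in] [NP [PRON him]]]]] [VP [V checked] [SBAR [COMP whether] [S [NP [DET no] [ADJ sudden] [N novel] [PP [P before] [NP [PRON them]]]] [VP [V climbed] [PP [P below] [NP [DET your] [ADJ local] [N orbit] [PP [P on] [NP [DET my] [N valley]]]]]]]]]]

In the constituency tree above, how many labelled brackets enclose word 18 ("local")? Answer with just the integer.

8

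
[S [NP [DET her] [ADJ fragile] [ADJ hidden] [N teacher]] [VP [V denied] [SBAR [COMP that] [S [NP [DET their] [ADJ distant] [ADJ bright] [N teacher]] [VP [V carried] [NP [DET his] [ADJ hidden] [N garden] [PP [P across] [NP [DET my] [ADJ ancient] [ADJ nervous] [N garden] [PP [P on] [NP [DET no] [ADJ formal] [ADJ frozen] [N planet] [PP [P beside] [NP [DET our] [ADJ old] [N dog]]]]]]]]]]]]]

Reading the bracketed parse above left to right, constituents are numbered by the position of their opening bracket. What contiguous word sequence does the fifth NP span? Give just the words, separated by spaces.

no formal frozen planet beside our old dog

In left-to-right order the NP constituents are "her fragile hidden teacher"; "their distant bright teacher"; "his hidden garden across my ancient nervous garden on no formal frozen planet beside our old dog"; "my ancient nervous garden on no formal frozen planet beside our old dog"; "no formal frozen planet beside our old dog"; "our old dog". Number 5 is "no formal frozen planet beside our old dog".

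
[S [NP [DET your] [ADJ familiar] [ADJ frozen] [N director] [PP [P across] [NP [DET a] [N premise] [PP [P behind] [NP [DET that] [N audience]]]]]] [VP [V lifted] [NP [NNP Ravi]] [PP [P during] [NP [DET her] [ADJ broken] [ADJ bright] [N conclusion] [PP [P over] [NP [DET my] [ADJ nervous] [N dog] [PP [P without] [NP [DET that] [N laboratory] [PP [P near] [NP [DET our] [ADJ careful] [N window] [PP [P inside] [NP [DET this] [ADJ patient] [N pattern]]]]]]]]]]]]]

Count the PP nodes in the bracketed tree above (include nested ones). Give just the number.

7

Listing each PP by its span: [PP across a premise behind that audience]; [PP behind that audience]; [PP during her broken bright conclusion over my nervous dog without that laboratory near our careful window inside this patient pattern]; [PP over my nervous dog without that laboratory near our careful window inside this patient pattern]; [PP without that laboratory near our careful window inside this patient pattern]; [PP near our careful window inside this patient pattern] … — that makes 7.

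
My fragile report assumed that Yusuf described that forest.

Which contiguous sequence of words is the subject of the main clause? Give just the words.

my fragile report

"my fragile report" is the NP that combines with the VP headed by "assumed" to form the main clause — the subject.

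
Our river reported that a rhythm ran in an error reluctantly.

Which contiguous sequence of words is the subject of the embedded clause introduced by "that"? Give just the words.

The subject of the embedded clause introduced by "that" is the NP immediately before the verb "ran": "a rhythm".

a rhythm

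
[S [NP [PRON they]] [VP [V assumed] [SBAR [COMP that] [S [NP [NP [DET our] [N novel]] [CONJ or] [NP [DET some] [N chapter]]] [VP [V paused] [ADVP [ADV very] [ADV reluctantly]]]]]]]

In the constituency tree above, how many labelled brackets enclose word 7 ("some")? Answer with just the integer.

7

The word sits inside DET, which is inside NP, inside NP, inside S, inside SBAR, inside VP, inside S — 7 brackets in all.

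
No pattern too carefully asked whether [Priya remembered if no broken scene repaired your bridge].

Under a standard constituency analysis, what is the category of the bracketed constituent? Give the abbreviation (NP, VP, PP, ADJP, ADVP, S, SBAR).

S

"remembered" is the head of the bracketed span, so the span is a clause: S.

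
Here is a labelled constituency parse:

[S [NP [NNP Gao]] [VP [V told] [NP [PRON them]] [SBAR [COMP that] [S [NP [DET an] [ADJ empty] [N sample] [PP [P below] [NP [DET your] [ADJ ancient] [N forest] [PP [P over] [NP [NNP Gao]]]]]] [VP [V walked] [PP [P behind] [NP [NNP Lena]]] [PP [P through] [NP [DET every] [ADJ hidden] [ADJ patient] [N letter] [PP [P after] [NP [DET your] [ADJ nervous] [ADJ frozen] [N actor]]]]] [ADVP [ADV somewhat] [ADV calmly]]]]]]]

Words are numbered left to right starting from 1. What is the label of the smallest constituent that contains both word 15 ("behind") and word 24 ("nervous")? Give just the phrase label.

Word 15 lies under S → VP → SBAR → S → VP → PP → P; word 24 lies under S → VP → SBAR → S → VP → PP → NP → PP → NP → ADJ. The lowest shared node is the VP.

VP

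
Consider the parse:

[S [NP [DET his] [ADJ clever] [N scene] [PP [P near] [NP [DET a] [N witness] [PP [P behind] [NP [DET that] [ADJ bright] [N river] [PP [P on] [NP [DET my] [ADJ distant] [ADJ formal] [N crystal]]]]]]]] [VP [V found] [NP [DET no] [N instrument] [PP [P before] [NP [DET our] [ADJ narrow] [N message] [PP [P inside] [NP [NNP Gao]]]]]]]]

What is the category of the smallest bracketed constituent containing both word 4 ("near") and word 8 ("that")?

Word 4 lies under S → NP → PP → P; word 8 lies under S → NP → PP → NP → PP → NP → DET. The lowest shared node is the PP.

PP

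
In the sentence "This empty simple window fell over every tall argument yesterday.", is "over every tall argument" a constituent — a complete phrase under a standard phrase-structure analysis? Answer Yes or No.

Yes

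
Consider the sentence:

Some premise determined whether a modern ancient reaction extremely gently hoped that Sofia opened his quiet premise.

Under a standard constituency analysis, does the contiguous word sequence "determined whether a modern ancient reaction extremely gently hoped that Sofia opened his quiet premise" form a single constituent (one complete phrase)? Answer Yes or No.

The sequence corresponds to a single VP node — the verb phrase "determined whether a modern ancient reaction extremely gently hoped that Sofia opened his quiet premise".

Yes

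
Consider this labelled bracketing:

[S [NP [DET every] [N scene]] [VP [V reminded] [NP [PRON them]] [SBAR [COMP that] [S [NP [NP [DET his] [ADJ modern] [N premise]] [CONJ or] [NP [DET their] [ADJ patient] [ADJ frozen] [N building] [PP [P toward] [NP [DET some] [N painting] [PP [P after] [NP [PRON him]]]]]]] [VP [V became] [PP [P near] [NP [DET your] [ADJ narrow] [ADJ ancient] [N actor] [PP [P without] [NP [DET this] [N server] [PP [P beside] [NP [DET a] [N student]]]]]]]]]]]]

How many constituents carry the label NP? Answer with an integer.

10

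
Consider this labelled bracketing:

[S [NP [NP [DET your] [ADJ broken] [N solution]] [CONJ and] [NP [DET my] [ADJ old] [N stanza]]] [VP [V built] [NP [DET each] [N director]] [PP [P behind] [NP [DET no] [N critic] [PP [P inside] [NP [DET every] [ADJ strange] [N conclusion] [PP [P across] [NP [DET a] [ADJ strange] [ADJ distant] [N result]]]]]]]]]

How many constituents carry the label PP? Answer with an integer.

The PP constituents are: [PP behind no critic inside every strange conclusion across a strange distant result]; [PP inside every strange conclusion across a strange distant result]; [PP across a strange distant result]. Total: 3.

3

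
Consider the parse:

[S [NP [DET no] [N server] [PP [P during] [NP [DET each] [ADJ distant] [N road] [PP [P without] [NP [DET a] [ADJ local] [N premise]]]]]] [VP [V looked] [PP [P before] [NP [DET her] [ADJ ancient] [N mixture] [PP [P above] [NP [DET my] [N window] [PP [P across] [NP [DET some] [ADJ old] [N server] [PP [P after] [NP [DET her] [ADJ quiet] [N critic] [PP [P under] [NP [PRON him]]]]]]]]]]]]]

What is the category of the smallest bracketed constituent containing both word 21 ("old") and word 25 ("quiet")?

Both words fall inside [NP some old server after her quiet critic under him] (words 20–28), and no smaller constituent contains them both. Label: NP.

NP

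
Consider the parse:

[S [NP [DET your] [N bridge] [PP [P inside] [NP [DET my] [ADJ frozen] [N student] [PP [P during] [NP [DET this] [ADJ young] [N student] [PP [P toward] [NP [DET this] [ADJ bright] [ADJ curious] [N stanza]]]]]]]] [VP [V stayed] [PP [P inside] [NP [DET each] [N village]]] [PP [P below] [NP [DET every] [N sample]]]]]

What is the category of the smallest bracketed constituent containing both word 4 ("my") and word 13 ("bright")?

NP

Word 4 lies under S → NP → PP → NP → DET; word 13 lies under S → NP → PP → NP → PP → NP → PP → NP → ADJ. The lowest shared node is the NP.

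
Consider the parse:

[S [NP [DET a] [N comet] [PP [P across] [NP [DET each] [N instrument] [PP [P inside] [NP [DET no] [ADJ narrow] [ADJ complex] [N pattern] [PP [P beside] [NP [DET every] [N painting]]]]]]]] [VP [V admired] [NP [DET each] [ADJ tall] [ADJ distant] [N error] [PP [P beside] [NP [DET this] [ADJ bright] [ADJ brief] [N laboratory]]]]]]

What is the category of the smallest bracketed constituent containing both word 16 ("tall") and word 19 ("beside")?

NP

Word 16 lies under S → VP → NP → ADJ; word 19 lies under S → VP → NP → PP → P. The lowest shared node is the NP.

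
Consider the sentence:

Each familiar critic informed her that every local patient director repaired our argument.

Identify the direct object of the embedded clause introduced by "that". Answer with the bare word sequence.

The verb of the embedded clause introduced by "that" is "repaired"; its direct object is the NP "our argument".

our argument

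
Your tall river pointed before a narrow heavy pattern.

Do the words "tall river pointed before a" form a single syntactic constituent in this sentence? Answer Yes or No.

The sequence begins inside the noun phrase "your tall river" and ends inside the verb phrase "pointed before a narrow heavy pattern"; it crosses a phrase boundary, so no single node in the tree spans exactly those words.

No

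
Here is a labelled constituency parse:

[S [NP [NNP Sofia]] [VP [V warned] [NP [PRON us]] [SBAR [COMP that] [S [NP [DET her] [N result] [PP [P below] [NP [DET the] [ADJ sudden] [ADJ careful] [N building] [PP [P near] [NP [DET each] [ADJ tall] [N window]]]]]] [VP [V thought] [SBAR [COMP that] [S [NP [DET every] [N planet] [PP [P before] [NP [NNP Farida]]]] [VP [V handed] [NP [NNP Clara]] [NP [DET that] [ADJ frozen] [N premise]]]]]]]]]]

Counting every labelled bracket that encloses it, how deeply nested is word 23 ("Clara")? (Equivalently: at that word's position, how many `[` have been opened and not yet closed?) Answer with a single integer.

Path from the root down to the word: S → VP → SBAR → S → VP → SBAR → S → VP → NP → NNP. That is 10 enclosing brackets.

10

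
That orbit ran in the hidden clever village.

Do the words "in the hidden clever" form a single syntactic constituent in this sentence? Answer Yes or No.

No

"in" belongs to the preposition "in" while "clever" belongs to the noun phrase "the hidden clever village"; a span that runs across that boundary is not a single phrase.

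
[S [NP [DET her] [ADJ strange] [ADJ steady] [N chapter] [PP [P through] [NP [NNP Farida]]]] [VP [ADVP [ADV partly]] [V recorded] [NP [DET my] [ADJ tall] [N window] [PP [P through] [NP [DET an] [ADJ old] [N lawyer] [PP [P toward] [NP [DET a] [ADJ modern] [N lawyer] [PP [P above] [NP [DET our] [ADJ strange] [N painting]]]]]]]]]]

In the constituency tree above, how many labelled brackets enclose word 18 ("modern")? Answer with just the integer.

The word sits inside ADJ, which is inside NP, inside PP, inside NP, inside PP, inside NP, inside VP, inside S — 8 brackets in all.

8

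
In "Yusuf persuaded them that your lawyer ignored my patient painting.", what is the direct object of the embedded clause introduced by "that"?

my patient painting

Within the embedded clause introduced by "that", the direct object of "ignored" is "my patient painting".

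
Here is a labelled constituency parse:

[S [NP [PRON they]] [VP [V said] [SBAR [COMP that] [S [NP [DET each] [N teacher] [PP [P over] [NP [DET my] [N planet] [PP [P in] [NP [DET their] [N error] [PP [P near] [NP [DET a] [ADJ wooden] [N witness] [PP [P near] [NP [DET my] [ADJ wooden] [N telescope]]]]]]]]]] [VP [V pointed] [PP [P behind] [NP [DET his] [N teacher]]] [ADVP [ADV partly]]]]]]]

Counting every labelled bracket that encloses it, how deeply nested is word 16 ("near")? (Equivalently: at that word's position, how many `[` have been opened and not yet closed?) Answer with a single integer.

13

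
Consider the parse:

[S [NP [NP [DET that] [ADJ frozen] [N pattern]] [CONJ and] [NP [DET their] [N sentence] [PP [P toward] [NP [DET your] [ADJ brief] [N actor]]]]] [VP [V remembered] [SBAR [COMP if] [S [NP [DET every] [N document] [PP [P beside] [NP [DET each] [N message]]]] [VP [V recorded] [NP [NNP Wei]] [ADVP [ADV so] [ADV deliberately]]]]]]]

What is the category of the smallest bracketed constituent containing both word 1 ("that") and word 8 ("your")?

NP

Word 1 lies under S → NP → NP → DET; word 8 lies under S → NP → NP → PP → NP → DET. The lowest shared node is the NP.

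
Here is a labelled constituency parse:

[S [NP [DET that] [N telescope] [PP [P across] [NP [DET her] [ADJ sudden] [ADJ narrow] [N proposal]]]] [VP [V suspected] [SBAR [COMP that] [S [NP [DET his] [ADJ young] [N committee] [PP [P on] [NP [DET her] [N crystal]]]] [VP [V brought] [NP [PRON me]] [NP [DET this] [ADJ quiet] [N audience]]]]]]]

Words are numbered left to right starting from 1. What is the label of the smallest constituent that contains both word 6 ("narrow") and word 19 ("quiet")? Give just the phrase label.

S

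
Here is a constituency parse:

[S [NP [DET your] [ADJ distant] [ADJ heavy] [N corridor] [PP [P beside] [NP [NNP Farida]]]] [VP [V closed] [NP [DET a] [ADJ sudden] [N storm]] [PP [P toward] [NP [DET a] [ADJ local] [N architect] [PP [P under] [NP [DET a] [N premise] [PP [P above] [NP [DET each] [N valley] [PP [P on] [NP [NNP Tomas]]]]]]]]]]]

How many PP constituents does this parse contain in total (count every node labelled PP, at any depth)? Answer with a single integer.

Scanning left to right, an opening `[PP` appears at word positions 5, 11, 15, 18, 21 — 5 in total.

5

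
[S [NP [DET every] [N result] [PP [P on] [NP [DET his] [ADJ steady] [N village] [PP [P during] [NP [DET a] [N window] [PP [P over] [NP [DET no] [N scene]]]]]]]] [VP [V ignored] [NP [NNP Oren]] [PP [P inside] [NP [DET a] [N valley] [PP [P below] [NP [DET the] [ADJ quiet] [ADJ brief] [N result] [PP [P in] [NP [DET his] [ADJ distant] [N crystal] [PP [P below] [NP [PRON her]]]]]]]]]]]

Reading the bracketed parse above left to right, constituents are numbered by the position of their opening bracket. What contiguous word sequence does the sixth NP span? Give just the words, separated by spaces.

In left-to-right order the NP constituents are "every result on his steady village during a window over no scene"; "his steady village during a window over no scene"; "a window over no scene"; "no scene"; "Oren"; "a valley below the quiet brief result in his distant crystal below her"; "the quiet brief result in his distant crystal below her"; "his distant crystal below her"; "her". Number 6 is "a valley below the quiet brief result in his distant crystal below her".

a valley below the quiet brief result in his distant crystal below her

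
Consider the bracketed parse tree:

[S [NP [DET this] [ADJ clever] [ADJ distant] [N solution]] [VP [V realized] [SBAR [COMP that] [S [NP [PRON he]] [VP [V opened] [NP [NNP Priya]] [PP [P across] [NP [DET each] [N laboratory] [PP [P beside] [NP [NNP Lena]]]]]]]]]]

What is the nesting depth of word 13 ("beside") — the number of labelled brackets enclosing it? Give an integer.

Path from the root down to the word: S → VP → SBAR → S → VP → PP → NP → PP → P. That is 9 enclosing brackets.

9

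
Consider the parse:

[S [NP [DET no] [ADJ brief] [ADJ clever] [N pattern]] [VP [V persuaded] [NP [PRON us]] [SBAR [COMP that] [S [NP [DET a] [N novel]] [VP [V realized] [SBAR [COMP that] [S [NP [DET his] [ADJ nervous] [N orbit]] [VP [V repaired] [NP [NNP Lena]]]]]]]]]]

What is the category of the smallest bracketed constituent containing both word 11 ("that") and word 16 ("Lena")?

SBAR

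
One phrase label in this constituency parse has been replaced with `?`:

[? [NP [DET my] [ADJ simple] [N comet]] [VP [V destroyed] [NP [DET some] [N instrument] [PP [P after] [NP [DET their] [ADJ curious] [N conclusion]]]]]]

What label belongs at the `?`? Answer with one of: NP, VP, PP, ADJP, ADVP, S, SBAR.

S

A constituent whose immediate children are NP, VP is a clause: S.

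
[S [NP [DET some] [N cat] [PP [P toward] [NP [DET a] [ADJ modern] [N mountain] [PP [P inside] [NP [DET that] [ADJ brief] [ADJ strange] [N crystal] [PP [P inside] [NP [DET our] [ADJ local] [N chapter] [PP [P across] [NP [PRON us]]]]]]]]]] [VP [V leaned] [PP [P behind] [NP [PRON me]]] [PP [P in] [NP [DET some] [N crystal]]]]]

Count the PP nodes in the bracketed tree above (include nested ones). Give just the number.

The PP constituents are: [PP toward a modern mountain inside that brief strange crystal inside our local chapter across us]; [PP inside that brief strange crystal inside our local chapter across us]; [PP inside our local chapter across us]; [PP across us]; [PP behind me]; [PP in some crystal]. Total: 6.

6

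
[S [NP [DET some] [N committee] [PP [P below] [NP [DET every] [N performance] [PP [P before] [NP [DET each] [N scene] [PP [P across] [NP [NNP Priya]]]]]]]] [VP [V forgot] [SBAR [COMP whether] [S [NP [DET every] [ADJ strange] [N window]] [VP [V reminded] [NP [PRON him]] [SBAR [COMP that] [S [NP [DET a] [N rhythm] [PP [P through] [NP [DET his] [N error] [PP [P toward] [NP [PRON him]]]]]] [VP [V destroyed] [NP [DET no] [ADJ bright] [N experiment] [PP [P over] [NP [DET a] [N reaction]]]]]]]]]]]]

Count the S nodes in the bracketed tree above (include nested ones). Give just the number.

3

Listing each S by its span: [S some committee below every performance before each scene across Priya forgot whether every strange window reminded him that a rhythm through his error toward him destroyed no bright experiment over a reaction]; [S every strange window reminded him that a rhythm through his error toward him destroyed no bright experiment over a reaction]; [S a rhythm through his error toward him destroyed no bright experiment over a reaction] — that makes 3.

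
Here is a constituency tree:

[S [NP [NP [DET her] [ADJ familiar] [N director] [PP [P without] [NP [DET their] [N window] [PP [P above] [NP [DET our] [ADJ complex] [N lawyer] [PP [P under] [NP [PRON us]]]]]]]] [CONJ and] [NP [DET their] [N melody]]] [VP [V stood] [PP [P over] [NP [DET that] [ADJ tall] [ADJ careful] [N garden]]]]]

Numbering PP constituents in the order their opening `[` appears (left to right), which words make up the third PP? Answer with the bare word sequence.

The PP opening brackets appear, in order, over: "without their window above our complex lawyer under us"; "above our complex lawyer under us"; "under us"; "over that tall careful garden". The third one spans "under us".

under us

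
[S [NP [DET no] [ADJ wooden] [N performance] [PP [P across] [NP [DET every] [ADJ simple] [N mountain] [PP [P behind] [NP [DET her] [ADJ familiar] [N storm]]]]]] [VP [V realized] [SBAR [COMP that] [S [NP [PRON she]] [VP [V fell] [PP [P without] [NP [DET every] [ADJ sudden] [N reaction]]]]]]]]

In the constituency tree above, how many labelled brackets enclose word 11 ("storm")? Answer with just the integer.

Counting open brackets not yet closed at "storm": [S [NP [PP [NP [PP [NP [N = 7.

7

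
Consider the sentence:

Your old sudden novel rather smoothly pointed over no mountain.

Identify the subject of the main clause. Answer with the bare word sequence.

The subject of the main clause is the NP immediately before the verb "pointed": "your old sudden novel".

your old sudden novel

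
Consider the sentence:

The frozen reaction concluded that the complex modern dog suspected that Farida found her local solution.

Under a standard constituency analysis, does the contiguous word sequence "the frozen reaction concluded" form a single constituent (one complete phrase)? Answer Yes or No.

The sequence begins inside the noun phrase "the frozen reaction" and ends inside the verb phrase "concluded that the complex modern dog suspected that Farida found her local solution"; it crosses a phrase boundary, so no single node in the tree spans exactly those words.

No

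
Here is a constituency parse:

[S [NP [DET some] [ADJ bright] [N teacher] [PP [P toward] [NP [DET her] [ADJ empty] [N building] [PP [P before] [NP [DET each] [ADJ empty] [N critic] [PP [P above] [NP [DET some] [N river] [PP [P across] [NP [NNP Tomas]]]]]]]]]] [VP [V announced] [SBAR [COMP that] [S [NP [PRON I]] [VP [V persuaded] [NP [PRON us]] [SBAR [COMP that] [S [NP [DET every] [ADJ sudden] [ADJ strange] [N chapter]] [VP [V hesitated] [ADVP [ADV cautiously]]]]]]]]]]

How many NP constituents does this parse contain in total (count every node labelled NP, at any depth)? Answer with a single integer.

8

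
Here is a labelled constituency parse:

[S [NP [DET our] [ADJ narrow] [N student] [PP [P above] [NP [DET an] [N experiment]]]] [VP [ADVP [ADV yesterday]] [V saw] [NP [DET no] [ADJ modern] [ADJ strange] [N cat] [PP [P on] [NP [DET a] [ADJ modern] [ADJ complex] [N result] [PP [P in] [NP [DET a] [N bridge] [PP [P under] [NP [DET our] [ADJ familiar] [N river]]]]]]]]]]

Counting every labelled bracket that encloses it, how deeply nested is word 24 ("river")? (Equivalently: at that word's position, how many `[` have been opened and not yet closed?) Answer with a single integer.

10

Path from the root down to the word: S → VP → NP → PP → NP → PP → NP → PP → NP → N. That is 10 enclosing brackets.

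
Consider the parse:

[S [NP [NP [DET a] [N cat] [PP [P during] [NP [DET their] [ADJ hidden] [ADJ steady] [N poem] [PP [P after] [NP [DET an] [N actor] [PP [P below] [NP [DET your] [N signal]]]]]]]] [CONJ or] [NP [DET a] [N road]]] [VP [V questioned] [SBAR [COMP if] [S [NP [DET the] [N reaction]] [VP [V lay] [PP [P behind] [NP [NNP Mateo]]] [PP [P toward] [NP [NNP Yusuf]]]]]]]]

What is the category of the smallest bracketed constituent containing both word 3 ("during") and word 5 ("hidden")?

PP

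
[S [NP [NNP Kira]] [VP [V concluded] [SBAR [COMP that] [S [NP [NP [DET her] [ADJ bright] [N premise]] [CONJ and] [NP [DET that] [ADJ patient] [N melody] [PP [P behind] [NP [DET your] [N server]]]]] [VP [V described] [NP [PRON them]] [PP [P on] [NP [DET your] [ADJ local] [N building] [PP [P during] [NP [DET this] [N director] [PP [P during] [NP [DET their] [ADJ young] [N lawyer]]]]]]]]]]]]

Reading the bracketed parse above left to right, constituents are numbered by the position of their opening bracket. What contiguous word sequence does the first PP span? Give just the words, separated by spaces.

The PP opening brackets appear, in order, over: "behind your server"; "on your local building during this director during their young lawyer"; "during this director during their young lawyer"; "during their young lawyer". The first one spans "behind your server".

behind your server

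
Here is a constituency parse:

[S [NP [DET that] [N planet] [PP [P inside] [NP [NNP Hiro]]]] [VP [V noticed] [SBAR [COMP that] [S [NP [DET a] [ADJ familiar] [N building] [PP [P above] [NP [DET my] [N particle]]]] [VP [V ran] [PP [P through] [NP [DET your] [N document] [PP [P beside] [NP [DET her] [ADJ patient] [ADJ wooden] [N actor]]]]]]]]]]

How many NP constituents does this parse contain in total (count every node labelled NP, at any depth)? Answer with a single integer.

6

Scanning left to right, an opening `[NP` appears at word positions 1, 4, 7, 11, 15, 18 — 6 in total.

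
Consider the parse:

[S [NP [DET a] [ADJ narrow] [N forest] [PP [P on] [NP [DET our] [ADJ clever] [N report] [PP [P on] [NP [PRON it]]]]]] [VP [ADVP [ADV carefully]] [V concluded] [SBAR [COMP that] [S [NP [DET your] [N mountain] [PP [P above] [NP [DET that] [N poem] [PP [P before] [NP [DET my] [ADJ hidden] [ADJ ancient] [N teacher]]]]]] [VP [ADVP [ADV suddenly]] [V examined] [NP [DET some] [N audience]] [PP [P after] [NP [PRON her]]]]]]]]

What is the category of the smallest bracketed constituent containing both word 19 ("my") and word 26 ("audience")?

S

Word 19 lies under S → VP → SBAR → S → NP → PP → NP → PP → NP → DET; word 26 lies under S → VP → SBAR → S → VP → NP → N. The lowest shared node is the S.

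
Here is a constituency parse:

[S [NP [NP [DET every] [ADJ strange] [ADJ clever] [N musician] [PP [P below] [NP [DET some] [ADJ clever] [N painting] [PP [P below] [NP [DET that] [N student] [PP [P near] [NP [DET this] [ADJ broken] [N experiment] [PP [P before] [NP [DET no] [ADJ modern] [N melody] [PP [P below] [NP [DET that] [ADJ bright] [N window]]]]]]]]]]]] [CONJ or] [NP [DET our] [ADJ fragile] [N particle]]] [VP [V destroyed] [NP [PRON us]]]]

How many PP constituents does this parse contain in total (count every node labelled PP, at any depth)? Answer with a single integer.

Listing each PP by its span: [PP below some clever painting below that student near this broken experiment before no modern melody below that bright window]; [PP below that student near this broken experiment before no modern melody below that bright window]; [PP near this broken experiment before no modern melody below that bright window]; [PP before no modern melody below that bright window]; [PP below that bright window] — that makes 5.

5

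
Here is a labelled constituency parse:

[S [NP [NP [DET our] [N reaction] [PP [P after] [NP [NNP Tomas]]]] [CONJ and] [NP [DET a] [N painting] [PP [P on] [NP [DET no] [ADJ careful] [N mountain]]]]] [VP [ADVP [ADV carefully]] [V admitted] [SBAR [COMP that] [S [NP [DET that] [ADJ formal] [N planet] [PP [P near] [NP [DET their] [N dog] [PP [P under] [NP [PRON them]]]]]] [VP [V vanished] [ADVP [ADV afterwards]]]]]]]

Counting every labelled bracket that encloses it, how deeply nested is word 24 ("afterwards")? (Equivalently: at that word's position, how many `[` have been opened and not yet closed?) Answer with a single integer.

7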